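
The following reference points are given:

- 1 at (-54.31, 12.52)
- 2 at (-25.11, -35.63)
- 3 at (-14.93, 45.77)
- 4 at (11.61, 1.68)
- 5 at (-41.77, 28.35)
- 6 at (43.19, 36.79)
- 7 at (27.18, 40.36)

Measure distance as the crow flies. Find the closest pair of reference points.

6 and 7

Pairwise distances:
6–7: 16.40
1–5: 20.20
3–5: 32.00
4–7: 41.70
3–7: 42.46
4–6: 47.22
3–4: 51.46
1–3: 51.54
2–4: 52.35
1–2: 56.31
3–6: 58.81
4–5: 59.67
2–5: 66.11
1–4: 66.81
5–7: 69.99
2–3: 82.03
5–6: 85.38
1–7: 86.11
2–7: 92.24
2–6: 99.55
1–6: 100.48
Closest pair: 6–7 at 16.40.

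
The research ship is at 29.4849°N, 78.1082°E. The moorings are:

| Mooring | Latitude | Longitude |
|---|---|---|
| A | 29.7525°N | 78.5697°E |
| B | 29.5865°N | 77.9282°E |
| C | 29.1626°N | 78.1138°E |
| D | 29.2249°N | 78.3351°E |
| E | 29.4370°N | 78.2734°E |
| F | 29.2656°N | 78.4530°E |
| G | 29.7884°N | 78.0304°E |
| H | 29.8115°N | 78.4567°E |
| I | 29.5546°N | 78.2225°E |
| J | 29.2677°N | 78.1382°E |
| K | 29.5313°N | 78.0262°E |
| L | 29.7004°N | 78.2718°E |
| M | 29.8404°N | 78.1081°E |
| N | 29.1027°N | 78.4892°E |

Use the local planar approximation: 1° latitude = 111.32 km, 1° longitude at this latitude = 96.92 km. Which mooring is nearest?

Distances from 29.4849°N, 78.1082°E:
A: √((0.2676·111.32)² + (0.4615·96.92)²) = √(887.398343 + 2000.645869) = 53.7405 km
B: √((0.1016·111.32)² + (-0.1800·96.92)²) = √(127.918633 + 304.348959) = 20.7910 km
C: √((-0.3223·111.32)² + (0.0056·96.92)²) = √(1287.262170 + 0.294580) = 35.8825 km
D: √((-0.2600·111.32)² + (0.2269·96.92)²) = √(837.708826 + 483.610590) = 36.3500 km
E: √((-0.0479·111.32)² + (0.1652·96.92)²) = √(28.432655 + 256.358013) = 16.8757 km
F: √((-0.2193·111.32)² + (0.3448·96.92)²) = √(595.968984 + 1116.763793) = 41.3852 km
G: √((0.3035·111.32)² + (-0.0778·96.92)²) = √(1141.468119 + 56.857270) = 34.6168 km
H: √((0.3266·111.32)² + (0.3485·96.92)²) = √(1321.839593 + 1140.860059) = 49.6256 km
I: √((0.0697·111.32)² + (0.1143·96.92)²) = √(60.202143 + 122.721109) = 13.5249 km
J: √((-0.2172·111.32)² + (0.0300·96.92)²) = √(584.609727 + 8.454138) = 24.3529 km
K: √((0.0464·111.32)² + (-0.0820·96.92)²) = √(26.679787 + 63.161803) = 9.4785 km
L: √((0.2155·111.32)² + (0.1636·96.92)²) = √(575.494191 + 251.416288) = 28.7561 km
M: √((0.3555·111.32)² + (-0.0001·96.92)²) = √(1566.122055 + 0.000094) = 39.5743 km
N: √((-0.3822·111.32)² + (0.3810·96.92)²) = √(1810.205003 + 1363.567879) = 56.3362 km
Minimum: K at 9.4785 km.

K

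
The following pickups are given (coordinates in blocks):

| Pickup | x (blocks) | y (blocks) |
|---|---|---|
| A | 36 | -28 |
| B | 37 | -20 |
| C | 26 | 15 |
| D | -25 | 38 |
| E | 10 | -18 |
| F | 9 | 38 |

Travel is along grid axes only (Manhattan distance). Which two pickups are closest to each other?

A and B

Pairwise distances:
A–B: |1| + |8| = 1 + 8 = 9 blocks
A–C: |-10| + |43| = 10 + 43 = 53 blocks
A–D: |-61| + |66| = 61 + 66 = 127 blocks
A–E: |-26| + |10| = 26 + 10 = 36 blocks
A–F: |-27| + |66| = 27 + 66 = 93 blocks
B–C: |-11| + |35| = 11 + 35 = 46 blocks
B–D: |-62| + |58| = 62 + 58 = 120 blocks
B–E: |-27| + |2| = 27 + 2 = 29 blocks
B–F: |-28| + |58| = 28 + 58 = 86 blocks
C–D: |-51| + |23| = 51 + 23 = 74 blocks
C–E: |-16| + |-33| = 16 + 33 = 49 blocks
C–F: |-17| + |23| = 17 + 23 = 40 blocks
D–E: |35| + |-56| = 35 + 56 = 91 blocks
D–F: |34| + |0| = 34 + 0 = 34 blocks
E–F: |-1| + |56| = 1 + 56 = 57 blocks
Closest pair: A–B at 9 blocks.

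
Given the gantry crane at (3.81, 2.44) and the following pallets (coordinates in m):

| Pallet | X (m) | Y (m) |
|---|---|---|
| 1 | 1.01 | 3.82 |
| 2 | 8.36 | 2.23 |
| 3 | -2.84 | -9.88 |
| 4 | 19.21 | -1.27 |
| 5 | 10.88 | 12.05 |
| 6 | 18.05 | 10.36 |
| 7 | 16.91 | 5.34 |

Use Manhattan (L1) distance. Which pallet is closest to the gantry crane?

Distances from (3.81, 2.44):
1: |-2.80| + |1.38| = 2.80 + 1.38 = 4.18 m
2: |4.55| + |-0.21| = 4.55 + 0.21 = 4.76 m
3: |-6.65| + |-12.32| = 6.65 + 12.32 = 18.97 m
4: |15.40| + |-3.71| = 15.40 + 3.71 = 19.11 m
5: |7.07| + |9.61| = 7.07 + 9.61 = 16.68 m
6: |14.24| + |7.92| = 14.24 + 7.92 = 22.16 m
7: |13.10| + |2.90| = 13.10 + 2.90 = 16.00 m
Minimum: 1 at 4.18 m.

1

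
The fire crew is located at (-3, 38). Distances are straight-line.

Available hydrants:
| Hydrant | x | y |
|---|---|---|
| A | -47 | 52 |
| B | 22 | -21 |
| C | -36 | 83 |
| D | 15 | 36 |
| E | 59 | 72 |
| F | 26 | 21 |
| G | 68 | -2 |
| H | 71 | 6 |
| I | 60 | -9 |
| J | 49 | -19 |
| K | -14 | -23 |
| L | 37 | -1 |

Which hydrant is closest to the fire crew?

D

Distances from (-3, 38):
A: 46.2
B: 64.1
C: 55.8
D: 18.1
E: 70.7
F: 33.6
G: 81.5
H: 80.6
I: 78.6
J: 77.2
K: 62.0
L: 55.9
Minimum: D at 18.1.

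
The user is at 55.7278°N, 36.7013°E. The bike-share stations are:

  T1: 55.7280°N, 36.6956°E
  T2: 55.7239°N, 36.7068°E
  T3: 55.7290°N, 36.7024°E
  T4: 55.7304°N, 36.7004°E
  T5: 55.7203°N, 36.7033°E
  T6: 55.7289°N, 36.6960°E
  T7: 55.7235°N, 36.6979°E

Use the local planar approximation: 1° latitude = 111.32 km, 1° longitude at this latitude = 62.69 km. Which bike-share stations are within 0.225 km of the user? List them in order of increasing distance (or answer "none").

Distances from 55.7278°N, 36.7013°E:
T1: 0.3580 km
T2: 0.5544 km
T3: 0.1503 km
T4: 0.2949 km
T5: 0.8443 km
T6: 0.3541 km
T7: 0.5240 km
Threshold 0.225 km: T3 (0.1503 km) is within range.

T3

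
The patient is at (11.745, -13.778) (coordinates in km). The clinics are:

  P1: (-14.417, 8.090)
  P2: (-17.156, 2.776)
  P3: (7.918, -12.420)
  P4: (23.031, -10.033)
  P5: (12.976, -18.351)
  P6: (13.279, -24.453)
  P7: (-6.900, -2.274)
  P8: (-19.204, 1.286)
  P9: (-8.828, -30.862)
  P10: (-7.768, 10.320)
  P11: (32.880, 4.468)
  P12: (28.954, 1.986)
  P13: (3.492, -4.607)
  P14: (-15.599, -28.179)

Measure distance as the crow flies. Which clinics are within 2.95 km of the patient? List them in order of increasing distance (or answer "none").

Distances from (11.745, -13.778):
P1: 34.098 km
P2: 33.306 km
P3: 4.061 km
P4: 11.891 km
P5: 4.736 km
P6: 10.785 km
P7: 21.908 km
P8: 34.420 km
P9: 26.742 km
P10: 31.008 km
P11: 27.921 km
P12: 23.338 km
P13: 12.338 km
P14: 30.904 km
Threshold 2.95 km: none within range.

none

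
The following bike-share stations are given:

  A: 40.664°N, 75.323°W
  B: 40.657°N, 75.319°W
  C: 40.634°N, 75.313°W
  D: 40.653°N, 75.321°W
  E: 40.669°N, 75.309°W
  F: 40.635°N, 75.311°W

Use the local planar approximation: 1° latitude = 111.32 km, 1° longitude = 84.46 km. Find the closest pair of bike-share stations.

Pairwise distances:
A–B: 0.849 km
A–C: 3.445 km
A–D: 1.236 km
A–E: 1.307 km
A–F: 3.384 km
B–C: 2.610 km
B–D: 0.476 km
B–E: 1.580 km
B–F: 2.541 km
C–D: 2.220 km
C–E: 3.911 km
C–F: 0.202 km
D–E: 2.049 km
D–F: 2.174 km
E–F: 3.789 km
Closest pair: C–F at 0.202 km.

C and F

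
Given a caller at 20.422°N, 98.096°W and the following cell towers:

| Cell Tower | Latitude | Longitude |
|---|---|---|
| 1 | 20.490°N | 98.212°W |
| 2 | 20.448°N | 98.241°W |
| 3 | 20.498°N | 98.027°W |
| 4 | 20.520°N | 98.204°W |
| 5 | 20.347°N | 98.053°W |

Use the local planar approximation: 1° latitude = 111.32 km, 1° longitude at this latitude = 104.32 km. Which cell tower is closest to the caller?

5

Distances from 20.422°N, 98.096°W:
1: √((0.068·111.32)² + (-0.116·104.32)²) = √(57.30127 + 146.43711) = 14.274 km
2: √((0.026·111.32)² + (-0.145·104.32)²) = √(8.37709 + 228.80798) = 15.401 km
3: √((0.076·111.32)² + (0.069·104.32)²) = √(71.57701 + 51.81236) = 11.108 km
4: √((0.098·111.32)² + (-0.108·104.32)²) = √(119.01414 + 126.93537) = 15.683 km
5: √((-0.075·111.32)² + (0.043·104.32)²) = √(69.70580 + 20.12204) = 9.478 km
Minimum: 5 at 9.478 km.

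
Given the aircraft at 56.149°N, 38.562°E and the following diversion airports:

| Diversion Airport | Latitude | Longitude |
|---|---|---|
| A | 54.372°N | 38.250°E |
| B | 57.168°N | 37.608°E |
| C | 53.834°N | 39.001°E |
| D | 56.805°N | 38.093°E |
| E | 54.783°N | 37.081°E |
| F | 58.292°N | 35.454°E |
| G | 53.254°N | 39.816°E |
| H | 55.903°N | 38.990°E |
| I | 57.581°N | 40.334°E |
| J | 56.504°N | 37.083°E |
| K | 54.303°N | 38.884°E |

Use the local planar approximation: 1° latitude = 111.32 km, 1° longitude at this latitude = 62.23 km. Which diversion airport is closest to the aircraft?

H

Distances from 56.149°N, 38.562°E:
A: √((-1.777·111.32)² + (-0.312·62.23)²) = √(39131.02743 + 376.97174) = 198.766 km
B: √((1.019·111.32)² + (-0.954·62.23)²) = √(12867.51737 + 3524.49056) = 128.031 km
C: √((-2.315·111.32)² + (0.439·62.23)²) = √(66412.27935 + 746.32612) = 259.150 km
D: √((0.656·111.32)² + (-0.469·62.23)²) = √(5332.78499 + 851.81501) = 78.642 km
E: √((-1.366·111.32)² + (-1.481·62.23)²) = √(23123.19246 + 8493.95037) = 177.812 km
F: √((2.143·111.32)² + (-3.108·62.23)²) = √(56910.28197 + 37407.75303) = 307.112 km
G: √((-2.895·111.32)² + (1.254·62.23)²) = √(103858.85526 + 6089.68285) = 331.585 km
H: √((-0.246·111.32)² + (0.428·62.23)²) = √(749.92289 + 709.39339) = 38.201 km
I: √((1.432·111.32)² + (1.772·62.23)²) = √(25411.62462 + 12159.81694) = 193.834 km
J: √((0.355·111.32)² + (-1.479·62.23)²) = √(1561.71975 + 8471.02474) = 100.164 km
K: √((-1.846·111.32)² + (0.322·62.23)²) = √(42228.90193 + 401.52385) = 206.471 km
Minimum: H at 38.201 km.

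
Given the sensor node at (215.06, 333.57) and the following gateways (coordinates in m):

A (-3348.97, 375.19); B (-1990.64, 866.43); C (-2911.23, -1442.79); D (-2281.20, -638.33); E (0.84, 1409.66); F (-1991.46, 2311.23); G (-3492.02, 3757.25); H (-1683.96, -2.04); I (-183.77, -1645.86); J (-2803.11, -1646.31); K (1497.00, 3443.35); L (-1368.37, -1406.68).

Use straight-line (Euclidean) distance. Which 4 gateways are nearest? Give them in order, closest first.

Distances from (215.06, 333.57):
A: √((-3564.03)² + (41.62)²) = √(12702309.8409 + 1732.2244) = 3564.27 m
B: √((-2205.70)² + (532.86)²) = √(4865112.4900 + 283939.7796) = 2269.15 m
C: √((-3126.29)² + (-1776.36)²) = √(9773689.1641 + 3155454.8496) = 3595.71 m
D: √((-2496.26)² + (-971.90)²) = √(6231313.9876 + 944589.6100) = 2678.79 m
E: √((-214.22)² + (1076.09)²) = √(45890.2084 + 1157969.6881) = 1097.21 m
F: √((-2206.52)² + (1977.66)²) = √(4868730.5104 + 3911139.0756) = 2963.08 m
G: √((-3707.08)² + (3423.68)²) = √(13742442.1264 + 11721584.7424) = 5046.19 m
H: √((-1899.02)² + (-335.61)²) = √(3606276.9604 + 112634.0721) = 1928.45 m
I: √((-398.83)² + (-1979.43)²) = √(159065.3689 + 3918143.1249) = 2019.21 m
J: √((-3018.17)² + (-1979.88)²) = √(9109350.1489 + 3919924.8144) = 3609.61 m
K: √((1281.94)² + (3109.78)²) = √(1643370.1636 + 9670731.6484) = 3363.64 m
L: √((-1583.43)² + (-1740.25)²) = √(2507250.5649 + 3028470.0625) = 2352.81 m
Sorted: E (1097.21 m) < H (1928.45 m) < I (2019.21 m) < B (2269.15 m) < L (2352.81 m) < D (2678.79 m) < …

E, H, I, B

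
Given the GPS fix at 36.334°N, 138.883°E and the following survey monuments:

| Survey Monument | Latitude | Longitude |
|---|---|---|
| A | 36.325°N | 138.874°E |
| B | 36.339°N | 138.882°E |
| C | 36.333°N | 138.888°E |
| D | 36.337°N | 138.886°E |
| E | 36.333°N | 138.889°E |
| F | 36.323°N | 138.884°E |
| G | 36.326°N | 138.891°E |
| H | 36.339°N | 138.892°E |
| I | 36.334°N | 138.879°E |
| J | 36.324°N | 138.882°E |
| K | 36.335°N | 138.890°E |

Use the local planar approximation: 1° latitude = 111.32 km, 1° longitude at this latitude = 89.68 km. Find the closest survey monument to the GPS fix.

I

Distances from 36.334°N, 138.883°E:
A: √((-0.009·111.32)² + (-0.009·89.68)²) = √(1.00376 + 0.65144) = 1.287 km
B: √((0.005·111.32)² + (-0.001·89.68)²) = √(0.30980 + 0.00804) = 0.564 km
C: √((-0.001·111.32)² + (0.005·89.68)²) = √(0.01239 + 0.20106) = 0.462 km
D: √((0.003·111.32)² + (0.003·89.68)²) = √(0.11153 + 0.07238) = 0.429 km
E: √((-0.001·111.32)² + (0.006·89.68)²) = √(0.01239 + 0.28953) = 0.549 km
F: √((-0.011·111.32)² + (0.001·89.68)²) = √(1.49945 + 0.00804) = 1.228 km
G: √((-0.008·111.32)² + (0.008·89.68)²) = √(0.79310 + 0.51472) = 1.144 km
H: √((0.005·111.32)² + (0.009·89.68)²) = √(0.30980 + 0.65144) = 0.980 km
I: √((0.000·111.32)² + (-0.004·89.68)²) = √(0.00000 + 0.12868) = 0.359 km
J: √((-0.010·111.32)² + (-0.001·89.68)²) = √(1.23921 + 0.00804) = 1.117 km
K: √((0.001·111.32)² + (0.007·89.68)²) = √(0.01239 + 0.39408) = 0.638 km
Minimum: I at 0.359 km.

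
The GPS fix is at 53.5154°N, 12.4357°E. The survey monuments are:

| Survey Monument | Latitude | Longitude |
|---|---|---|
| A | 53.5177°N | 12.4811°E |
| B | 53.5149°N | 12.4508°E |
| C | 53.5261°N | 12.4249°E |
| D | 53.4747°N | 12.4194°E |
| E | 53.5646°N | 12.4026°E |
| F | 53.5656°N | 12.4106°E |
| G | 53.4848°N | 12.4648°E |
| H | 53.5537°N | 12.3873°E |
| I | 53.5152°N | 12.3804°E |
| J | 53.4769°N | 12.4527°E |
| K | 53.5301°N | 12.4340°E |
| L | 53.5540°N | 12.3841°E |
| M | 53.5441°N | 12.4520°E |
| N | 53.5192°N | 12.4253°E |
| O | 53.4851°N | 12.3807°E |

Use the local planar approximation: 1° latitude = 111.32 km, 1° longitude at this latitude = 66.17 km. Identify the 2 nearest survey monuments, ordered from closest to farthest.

Distances from 53.5154°N, 12.4357°E:
A: 3.0150 km
B: 1.0007 km
C: 1.3891 km
D: 4.6573 km
E: 5.8986 km
F: 5.8299 km
G: 3.9130 km
H: 5.3324 km
I: 3.6593 km
J: 4.4310 km
K: 1.6403 km
L: 5.4883 km
M: 3.3720 km
N: 0.8078 km
O: 4.9621 km
Sorted: N (0.8078 km) < B (1.0007 km) < C (1.3891 km) < K (1.6403 km) < …

N, B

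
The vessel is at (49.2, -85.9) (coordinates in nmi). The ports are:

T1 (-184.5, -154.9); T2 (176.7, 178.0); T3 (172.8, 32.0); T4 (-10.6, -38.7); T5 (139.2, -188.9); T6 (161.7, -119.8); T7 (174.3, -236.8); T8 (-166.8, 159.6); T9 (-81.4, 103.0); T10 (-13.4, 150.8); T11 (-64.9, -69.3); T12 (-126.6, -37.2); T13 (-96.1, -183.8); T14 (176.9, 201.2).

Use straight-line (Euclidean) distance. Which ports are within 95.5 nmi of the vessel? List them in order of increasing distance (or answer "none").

T4

Distances from (49.2, -85.9):
T1: √((-233.7)² + (-69.0)²) = √(54615.690 + 4761.000) = 243.7 nmi
T2: √((127.5)² + (263.9)²) = √(16256.250 + 69643.210) = 293.1 nmi
T3: √((123.6)² + (117.9)²) = √(15276.960 + 13900.410) = 170.8 nmi
T4: √((-59.8)² + (47.2)²) = √(3576.040 + 2227.840) = 76.2 nmi
T5: √((90.0)² + (-103.0)²) = √(8100.000 + 10609.000) = 136.8 nmi
T6: √((112.5)² + (-33.9)²) = √(12656.250 + 1149.210) = 117.5 nmi
T7: √((125.1)² + (-150.9)²) = √(15650.010 + 22770.810) = 196.0 nmi
T8: √((-216.0)² + (245.5)²) = √(46656.000 + 60270.250) = 327.0 nmi
T9: √((-130.6)² + (188.9)²) = √(17056.360 + 35683.210) = 229.7 nmi
T10: √((-62.6)² + (236.7)²) = √(3918.760 + 56026.890) = 244.8 nmi
T11: √((-114.1)² + (16.6)²) = √(13018.810 + 275.560) = 115.3 nmi
T12: √((-175.8)² + (48.7)²) = √(30905.640 + 2371.690) = 182.4 nmi
T13: √((-145.3)² + (-97.9)²) = √(21112.090 + 9584.410) = 175.2 nmi
T14: √((127.7)² + (287.1)²) = √(16307.290 + 82426.410) = 314.2 nmi
Threshold 95.5 nmi: T4 (76.2 nmi) is within range.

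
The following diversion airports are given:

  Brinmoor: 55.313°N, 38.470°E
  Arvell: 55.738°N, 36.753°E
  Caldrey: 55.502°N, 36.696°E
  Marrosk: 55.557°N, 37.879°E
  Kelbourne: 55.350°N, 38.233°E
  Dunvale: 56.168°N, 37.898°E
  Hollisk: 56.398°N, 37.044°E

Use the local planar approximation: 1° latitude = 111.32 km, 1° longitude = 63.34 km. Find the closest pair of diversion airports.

Pairwise distances:
Brinmoor–Arvell: √((0.425·111.32)² + (-1.717·63.34)²) = √(2238.33072 + 11827.60217) = 118.600 km
Brinmoor–Caldrey: √((0.189·111.32)² + (-1.774·63.34)²) = √(442.65972 + 12625.92918) = 114.318 km
Brinmoor–Marrosk: √((0.244·111.32)² + (-0.591·63.34)²) = √(737.77859 + 1401.29986) = 46.250 km
Brinmoor–Kelbourne: √((0.037·111.32)² + (-0.237·63.34)²) = √(16.96484 + 225.34753) = 15.566 km
Brinmoor–Dunvale: √((0.855·111.32)² + (-0.572·63.34)²) = √(9058.96590 + 1312.64768) = 101.841 km
Brinmoor–Hollisk: √((1.085·111.32)² + (-1.426·63.34)²) = √(14588.33984 + 8158.21543) = 150.820 km
Arvell–Caldrey: √((-0.236·111.32)² + (-0.057·63.34)²) = √(690.19276 + 13.03484) = 26.518 km
Arvell–Marrosk: √((-0.181·111.32)² + (1.126·63.34)²) = √(405.97898 + 5086.66222) = 74.112 km
Arvell–Kelbourne: √((-0.388·111.32)² + (1.480·63.34)²) = √(1865.56269 + 8787.78755) = 103.215 km
Arvell–Dunvale: √((0.430·111.32)² + (1.145·63.34)²) = √(2291.30713 + 5259.77409) = 86.897 km
Arvell–Hollisk: √((0.660·111.32)² + (0.291·63.34)²) = √(5398.01723 + 339.73641) = 75.748 km
Caldrey–Marrosk: √((0.055·111.32)² + (1.183·63.34)²) = √(37.48623 + 5614.68773) = 75.181 km
Caldrey–Kelbourne: √((-0.152·111.32)² + (1.537·63.34)²) = √(286.30806 + 9477.71954) = 98.813 km
Caldrey–Dunvale: √((0.666·111.32)² + (1.202·63.34)²) = √(5496.60911 + 5796.48950) = 106.269 km
Caldrey–Hollisk: √((0.896·111.32)² + (0.348·63.34)²) = √(9948.61019 + 485.86387) = 102.149 km
Marrosk–Kelbourne: √((-0.207·111.32)² + (0.354·63.34)²) = √(530.99091 + 502.76223) = 32.152 km
Marrosk–Dunvale: √((0.611·111.32)² + (0.019·63.34)²) = √(4626.24699 + 1.44832) = 68.027 km
Marrosk–Hollisk: √((0.841·111.32)² + (-0.835·63.34)²) = √(8764.72687 + 2797.23574) = 107.527 km
Kelbourne–Dunvale: √((0.818·111.32)² + (-0.335·63.34)²) = √(8291.87989 + 450.24172) = 93.499 km
Kelbourne–Hollisk: √((1.048·111.32)² + (-1.189·63.34)²) = √(13610.33957 + 5671.78588) = 138.860 km
Dunvale–Hollisk: √((0.230·111.32)² + (-0.854·63.34)²) = √(655.54433 + 2925.98341) = 59.846 km
Closest pair: Brinmoor–Kelbourne at 15.566 km.

Brinmoor and Kelbourne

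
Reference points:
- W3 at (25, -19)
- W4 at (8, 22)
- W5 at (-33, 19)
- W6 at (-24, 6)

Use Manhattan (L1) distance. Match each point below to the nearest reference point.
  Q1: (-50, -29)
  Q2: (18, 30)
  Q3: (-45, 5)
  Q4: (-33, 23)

Q1→W6; Q2→W4; Q3→W6; Q4→W5

Q1 at (-50, -29):
  W3: |75| + |10| = 75 + 10 = 85
  W4: |58| + |51| = 58 + 51 = 109
  W5: |17| + |48| = 17 + 48 = 65
  W6: |26| + |35| = 26 + 35 = 61
  → nearest: W6 (61)
Q2 at (18, 30):
  W3: |7| + |-49| = 7 + 49 = 56
  W4: |-10| + |-8| = 10 + 8 = 18
  W5: |-51| + |-11| = 51 + 11 = 62
  W6: |-42| + |-24| = 42 + 24 = 66
  → nearest: W4 (18)
Q3 at (-45, 5):
  W3: |70| + |-24| = 70 + 24 = 94
  W4: |53| + |17| = 53 + 17 = 70
  W5: |12| + |14| = 12 + 14 = 26
  W6: |21| + |1| = 21 + 1 = 22
  → nearest: W6 (22)
Q4 at (-33, 23):
  W3: |58| + |-42| = 58 + 42 = 100
  W4: |41| + |-1| = 41 + 1 = 42
  W5: |0| + |-4| = 0 + 4 = 4
  W6: |9| + |-17| = 9 + 17 = 26
  → nearest: W5 (4)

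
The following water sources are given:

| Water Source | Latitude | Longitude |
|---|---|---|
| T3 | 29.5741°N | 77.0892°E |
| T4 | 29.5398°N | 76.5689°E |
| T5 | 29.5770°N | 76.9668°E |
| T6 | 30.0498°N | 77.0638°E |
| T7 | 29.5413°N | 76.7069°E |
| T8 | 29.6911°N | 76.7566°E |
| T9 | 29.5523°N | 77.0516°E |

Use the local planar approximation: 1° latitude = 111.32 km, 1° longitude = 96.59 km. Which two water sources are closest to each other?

Pairwise distances:
T3–T9: √((-0.0218·111.32)² + (-0.0376·96.59)²) = √(5.889242 + 13.189855) = 4.3680 km
T5–T9: √((-0.0247·111.32)² + (0.0848·96.59)²) = √(7.560322 + 67.089729) = 8.6400 km
T3–T5: √((0.0029·111.32)² + (-0.1224·96.59)²) = √(0.104218 + 139.774249) = 11.8270 km
T4–T7: √((0.0015·111.32)² + (0.1380·96.59)²) = √(0.027882 + 177.673438) = 13.3305 km
T7–T8: √((0.1498·111.32)² + (0.0497·96.59)²) = √(278.080171 + 23.045021) = 17.3530 km
T5–T8: √((0.1141·111.32)² + (-0.2102·96.59)²) = √(161.330947 + 412.220661) = 23.9489 km
T4–T8: √((0.1513·111.32)² + (0.1877·96.59)²) = √(283.677082 + 328.694833) = 24.7461 km
T5–T7: √((-0.0357·111.32)² + (-0.2599·96.59)²) = √(15.793662 + 630.197812) = 25.4164 km
T8–T9: √((-0.1388·111.32)² + (0.2950·96.59)²) = √(238.740076 + 811.910885) = 32.4137 km
T7–T9: √((0.0110·111.32)² + (0.3447·96.59)²) = √(1.499449 + 1108.528591) = 33.3171 km
T3–T8: √((0.1170·111.32)² + (-0.3326·96.59)²) = √(169.636037 + 1032.069210) = 34.6656 km
T3–T7: √((-0.0328·111.32)² + (-0.3823·96.59)²) = √(13.331962 + 1363.555841) = 37.1064 km
T4–T5: √((0.0372·111.32)² + (0.3979·96.59)²) = √(17.148742 + 1477.107864) = 38.6556 km
T4–T9: √((0.0125·111.32)² + (0.4827·96.59)²) = √(1.936272 + 2173.796723) = 46.6448 km
T6–T8: √((-0.3587·111.32)² + (-0.3072·96.59)²) = √(1594.443552 + 880.454170) = 49.7483 km
T3–T4: √((-0.0343·111.32)² + (-0.5203·96.59)²) = √(14.579232 + 2525.643122) = 50.4006 km
T3–T6: √((0.4757·111.32)² + (-0.0254·96.59)²) = √(2804.223976 + 6.019103) = 53.0117 km
T5–T6: √((0.4728·111.32)² + (0.0970·96.59)²) = √(2770.137529 + 87.782471) = 53.4595 km
T6–T9: √((-0.4975·111.32)² + (-0.0122·96.59)²) = √(3067.132695 + 1.388622) = 55.3942 km
T6–T7: √((-0.5085·111.32)² + (-0.3569·96.59)²) = √(3204.264143 + 1188.385730) = 66.2771 km
T4–T6: √((0.5100·111.32)² + (0.4949·96.59)²) = √(3223.196238 + 2285.068585) = 74.2177 km
Closest pair: T3–T9 at 4.3680 km.

T3 and T9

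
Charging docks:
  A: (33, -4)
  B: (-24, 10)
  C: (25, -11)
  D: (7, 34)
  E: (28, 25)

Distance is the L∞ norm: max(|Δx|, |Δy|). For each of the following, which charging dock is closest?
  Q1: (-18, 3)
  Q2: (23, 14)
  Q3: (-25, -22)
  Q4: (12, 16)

Q1→B; Q2→E; Q3→B; Q4→E

Q1 at (-18, 3):
  A: max(|51|, |-7|) = 51
  B: max(|-6|, |7|) = 7
  C: max(|43|, |-14|) = 43
  D: max(|25|, |31|) = 31
  E: max(|46|, |22|) = 46
  → nearest: B (7)
Q2 at (23, 14):
  A: max(|10|, |-18|) = 18
  B: max(|-47|, |-4|) = 47
  C: max(|2|, |-25|) = 25
  D: max(|-16|, |20|) = 20
  E: max(|5|, |11|) = 11
  → nearest: E (11)
Q3 at (-25, -22):
  A: max(|58|, |18|) = 58
  B: max(|1|, |32|) = 32
  C: max(|50|, |11|) = 50
  D: max(|32|, |56|) = 56
  E: max(|53|, |47|) = 53
  → nearest: B (32)
Q4 at (12, 16):
  A: max(|21|, |-20|) = 21
  B: max(|-36|, |-6|) = 36
  C: max(|13|, |-27|) = 27
  D: max(|-5|, |18|) = 18
  E: max(|16|, |9|) = 16
  → nearest: E (16)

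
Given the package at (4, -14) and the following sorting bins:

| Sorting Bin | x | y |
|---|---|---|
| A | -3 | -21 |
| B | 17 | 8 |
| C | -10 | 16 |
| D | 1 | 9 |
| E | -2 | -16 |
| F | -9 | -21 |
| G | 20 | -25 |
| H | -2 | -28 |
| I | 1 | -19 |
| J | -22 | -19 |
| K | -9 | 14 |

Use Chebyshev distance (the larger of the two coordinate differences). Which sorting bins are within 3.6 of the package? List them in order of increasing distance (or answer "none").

none

Distances from (4, -14):
A: 7
B: 22
C: 30
D: 23
E: 6
F: 13
G: 16
H: 14
I: 5
J: 26
K: 28
Threshold 3.6: none within range.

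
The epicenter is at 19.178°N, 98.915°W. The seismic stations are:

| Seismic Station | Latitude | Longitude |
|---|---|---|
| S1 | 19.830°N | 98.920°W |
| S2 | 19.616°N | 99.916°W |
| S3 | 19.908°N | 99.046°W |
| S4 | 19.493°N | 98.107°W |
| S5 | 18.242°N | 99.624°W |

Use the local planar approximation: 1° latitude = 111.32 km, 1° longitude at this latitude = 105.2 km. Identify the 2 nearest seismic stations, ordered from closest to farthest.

S1, S3

Distances from 19.178°N, 98.915°W:
S1: √((0.652·111.32)² + (-0.005·105.2)²) = √(5267.94930 + 0.27668) = 72.583 km
S2: √((0.438·111.32)² + (-1.001·105.2)²) = √(2377.35817 + 11089.18515) = 116.045 km
S3: √((0.730·111.32)² + (-0.131·105.2)²) = √(6603.77268 + 189.92147) = 82.424 km
S4: √((0.315·111.32)² + (0.808·105.2)²) = √(1229.61033 + 7225.27200) = 91.950 km
S5: √((-0.936·111.32)² + (-0.709·105.2)²) = √(10856.70639 + 5563.19073) = 128.140 km
Sorted: S1 (72.583 km) < S3 (82.424 km) < S4 (91.950 km) < S2 (116.045 km) < …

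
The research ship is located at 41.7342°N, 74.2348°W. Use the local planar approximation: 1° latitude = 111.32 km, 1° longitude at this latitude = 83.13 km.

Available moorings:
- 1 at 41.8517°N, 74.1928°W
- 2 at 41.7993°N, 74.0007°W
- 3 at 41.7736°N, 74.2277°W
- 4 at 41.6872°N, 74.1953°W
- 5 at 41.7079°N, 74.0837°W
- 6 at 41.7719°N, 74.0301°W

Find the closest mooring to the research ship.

3

Distances from 41.7342°N, 74.2348°W:
1: 13.5381 km
2: 20.7663 km
3: 4.4255 km
4: 6.1771 km
5: 12.8976 km
6: 17.5266 km
Minimum: 3 at 4.4255 km.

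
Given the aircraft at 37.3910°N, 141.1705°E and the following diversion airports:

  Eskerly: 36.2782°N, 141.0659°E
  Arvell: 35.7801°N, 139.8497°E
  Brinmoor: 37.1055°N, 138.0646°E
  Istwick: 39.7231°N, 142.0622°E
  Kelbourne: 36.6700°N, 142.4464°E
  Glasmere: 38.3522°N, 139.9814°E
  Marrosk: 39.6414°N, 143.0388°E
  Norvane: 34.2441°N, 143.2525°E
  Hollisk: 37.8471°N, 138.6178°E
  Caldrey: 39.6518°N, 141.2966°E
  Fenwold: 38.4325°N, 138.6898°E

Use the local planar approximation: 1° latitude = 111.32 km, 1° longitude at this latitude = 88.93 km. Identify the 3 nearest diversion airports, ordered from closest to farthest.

Distances from 37.3910°N, 141.1705°E:
Eskerly: √((-1.1128·111.32)² + (-0.1046·88.93)²) = √(15345.485363 + 86.528655) = 124.2257 km
Arvell: √((-1.6109·111.32)² + (-1.3208·88.93)²) = √(32157.594781 + 13796.556542) = 214.3692 km
Brinmoor: √((-0.2855·111.32)² + (-3.1059·88.93)²) = √(1010.086625 + 76290.686358) = 278.0302 km
Istwick: √((2.3321·111.32)² + (0.8917·88.93)²) = √(67397.026030 + 6288.312528) = 271.4504 km
Kelbourne: √((-0.7210·111.32)² + (1.2759·88.93)²) = √(6441.943697 + 12874.484820) = 138.9836 km
Glasmere: √((0.9612·111.32)² + (-1.1891·88.93)²) = √(11449.167777 + 11182.356736) = 150.4378 km
Marrosk: √((2.2504·111.32)² + (1.8683·88.93)²) = √(62757.528739 + 27605.130988) = 300.6038 km
Norvane: √((-3.1469·111.32)² + (2.0820·88.93)²) = √(122719.133511 + 34281.359383) = 396.2329 km
Hollisk: √((0.4561·111.32)² + (-2.5527·88.93)²) = √(2577.902809 + 51534.271529) = 232.6202 km
Caldrey: √((2.2608·111.32)² + (0.1261·88.93)²) = √(63338.924440 + 125.755433) = 251.9220 km
Fenwold: √((1.0415·111.32)² + (-2.4807·88.93)²) = √(13442.032586 + 48668.176896) = 249.2192 km
Sorted: Eskerly (124.2257 km) < Kelbourne (138.9836 km) < Glasmere (150.4378 km) < Arvell (214.3692 km) < Hollisk (232.6202 km) < …

Eskerly, Kelbourne, Glasmere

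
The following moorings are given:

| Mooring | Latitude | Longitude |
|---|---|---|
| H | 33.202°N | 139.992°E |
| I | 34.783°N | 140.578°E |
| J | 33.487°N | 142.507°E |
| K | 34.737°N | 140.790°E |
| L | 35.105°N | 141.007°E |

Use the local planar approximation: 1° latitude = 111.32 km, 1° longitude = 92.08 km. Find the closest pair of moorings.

I and K

Pairwise distances:
I–K: √((-0.046·111.32)² + (0.212·92.08)²) = √(26.22177 + 381.06788) = 20.181 km
K–L: √((0.368·111.32)² + (0.217·92.08)²) = √(1678.19349 + 399.25475) = 45.579 km
I–L: √((0.322·111.32)² + (0.429·92.08)²) = √(1284.86689 + 1560.43329) = 53.341 km
H–I: √((1.581·111.32)² + (0.586·92.08)²) = √(30974.91585 + 2911.56073) = 184.083 km
H–K: √((1.535·111.32)² + (0.798·92.08)²) = √(29198.67573 + 5399.28689) = 186.005 km
J–K: √((1.250·111.32)² + (-1.717·92.08)²) = √(19362.72250 + 24996.04003) = 210.615 km
J–L: √((1.618·111.32)² + (-1.500·92.08)²) = √(32441.68700 + 19077.13440) = 226.978 km
I–J: √((-1.296·111.32)² + (1.929·92.08)²) = √(20814.04065 + 31549.68856) = 228.831 km
H–L: √((1.903·111.32)² + (1.015·92.08)²) = √(44877.01602 + 8734.99591) = 231.543 km
H–J: √((0.285·111.32)² + (2.515·92.08)²) = √(1006.55177 + 53629.85219) = 233.744 km
Closest pair: I–K at 20.181 km.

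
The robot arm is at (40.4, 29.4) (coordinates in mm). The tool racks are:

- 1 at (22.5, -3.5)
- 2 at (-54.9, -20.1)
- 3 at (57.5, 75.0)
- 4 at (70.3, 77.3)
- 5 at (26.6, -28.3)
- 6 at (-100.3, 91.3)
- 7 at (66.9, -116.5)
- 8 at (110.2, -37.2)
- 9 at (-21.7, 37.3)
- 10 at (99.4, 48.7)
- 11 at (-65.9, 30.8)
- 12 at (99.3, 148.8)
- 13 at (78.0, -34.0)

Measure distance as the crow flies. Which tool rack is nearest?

1

Distances from (40.4, 29.4):
1: 37.5 mm
2: 107.4 mm
3: 48.7 mm
4: 56.5 mm
5: 59.3 mm
6: 153.7 mm
7: 148.3 mm
8: 96.5 mm
9: 62.6 mm
10: 62.1 mm
11: 106.3 mm
12: 133.1 mm
13: 73.7 mm
Minimum: 1 at 37.5 mm.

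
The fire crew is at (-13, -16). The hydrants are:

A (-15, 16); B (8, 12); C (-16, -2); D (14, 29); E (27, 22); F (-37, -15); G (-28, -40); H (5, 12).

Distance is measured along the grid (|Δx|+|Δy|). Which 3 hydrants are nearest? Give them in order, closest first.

C, F, A

Distances from (-13, -16):
A: 34
B: 49
C: 17
D: 72
E: 78
F: 25
G: 39
H: 46
Sorted: C (17) < F (25) < A (34) < G (39) < H (46) < …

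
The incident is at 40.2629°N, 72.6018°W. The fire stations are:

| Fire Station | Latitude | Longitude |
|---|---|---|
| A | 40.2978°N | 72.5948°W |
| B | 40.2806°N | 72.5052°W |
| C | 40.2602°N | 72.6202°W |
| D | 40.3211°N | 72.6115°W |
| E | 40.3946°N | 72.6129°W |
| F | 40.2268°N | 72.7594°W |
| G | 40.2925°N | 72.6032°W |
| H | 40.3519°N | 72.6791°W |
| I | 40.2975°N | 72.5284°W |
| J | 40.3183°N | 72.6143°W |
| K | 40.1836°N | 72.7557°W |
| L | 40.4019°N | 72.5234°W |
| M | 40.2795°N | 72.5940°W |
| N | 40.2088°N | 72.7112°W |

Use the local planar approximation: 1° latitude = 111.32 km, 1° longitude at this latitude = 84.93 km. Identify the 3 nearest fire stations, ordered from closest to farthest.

C, M, G

Distances from 40.2629°N, 72.6018°W:
A: √((0.0349·111.32)² + (0.0070·84.93)²) = √(15.093753 + 0.353442) = 3.9303 km
B: √((0.0177·111.32)² + (0.0966·84.93)²) = √(3.882334 + 67.309521) = 8.4375 km
C: √((-0.0027·111.32)² + (-0.0184·84.93)²) = √(0.090339 + 2.442069) = 1.5914 km
D: √((0.0582·111.32)² + (-0.0097·84.93)²) = √(41.975160 + 0.678681) = 6.5310 km
E: √((0.1317·111.32)² + (-0.0111·84.93)²) = √(214.940347 + 0.888727) = 14.6911 km
F: √((-0.0361·111.32)² + (-0.1576·84.93)²) = √(16.149564 + 179.157368) = 13.9752 km
G: √((0.0296·111.32)² + (-0.0014·84.93)²) = √(10.857499 + 0.014138) = 3.2972 km
H: √((0.0890·111.32)² + (-0.0773·84.93)²) = √(98.158160 + 43.100394) = 11.8852 km
I: √((0.0346·111.32)² + (0.0734·84.93)²) = √(14.835377 + 38.861035) = 7.3278 km
J: √((0.0554·111.32)² + (-0.0125·84.93)²) = √(38.033468 + 1.127048) = 6.2578 km
K: √((-0.0793·111.32)² + (-0.1539·84.93)²) = √(77.927864 + 170.843904) = 15.7725 km
L: √((0.1390·111.32)² + (0.0784·84.93)²) = √(239.428583 + 44.335782) = 16.8453 km
M: √((0.0166·111.32)² + (0.0078·84.93)²) = √(3.414779 + 0.438845) = 1.9631 km
N: √((-0.0541·111.32)² + (-0.1094·84.93)²) = √(36.269446 + 86.329036) = 11.0724 km
Sorted: C (1.5914 km) < M (1.9631 km) < G (3.2972 km) < A (3.9303 km) < J (6.2578 km) < …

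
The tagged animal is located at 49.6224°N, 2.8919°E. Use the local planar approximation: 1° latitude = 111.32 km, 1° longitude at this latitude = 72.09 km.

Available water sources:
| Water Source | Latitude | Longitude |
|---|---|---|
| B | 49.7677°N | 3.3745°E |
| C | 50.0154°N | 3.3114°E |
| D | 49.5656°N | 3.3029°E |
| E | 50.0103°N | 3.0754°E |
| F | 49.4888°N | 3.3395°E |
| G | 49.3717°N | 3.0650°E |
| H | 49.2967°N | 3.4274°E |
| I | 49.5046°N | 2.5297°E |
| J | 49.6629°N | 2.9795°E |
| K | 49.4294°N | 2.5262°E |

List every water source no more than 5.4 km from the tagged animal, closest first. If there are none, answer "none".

Distances from 49.6224°N, 2.8919°E:
B: 38.3668 km
C: 53.1838 km
D: 30.2962 km
E: 45.1619 km
F: 35.5300 km
G: 30.5708 km
H: 52.9608 km
I: 29.2190 km
J: 7.7593 km
K: 34.0091 km
Threshold 5.4 km: none within range.

none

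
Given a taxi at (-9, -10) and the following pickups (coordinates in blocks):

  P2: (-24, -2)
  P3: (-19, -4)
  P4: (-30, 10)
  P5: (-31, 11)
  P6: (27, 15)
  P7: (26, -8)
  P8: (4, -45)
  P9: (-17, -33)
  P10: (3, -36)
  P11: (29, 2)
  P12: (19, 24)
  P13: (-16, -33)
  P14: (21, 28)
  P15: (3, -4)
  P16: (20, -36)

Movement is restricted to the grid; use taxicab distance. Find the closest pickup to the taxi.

P3

Distances from (-9, -10):
P2: 23 blocks
P3: 16 blocks
P4: 41 blocks
P5: 43 blocks
P6: 61 blocks
P7: 37 blocks
P8: 48 blocks
P9: 31 blocks
P10: 38 blocks
P11: 50 blocks
P12: 62 blocks
P13: 30 blocks
P14: 68 blocks
P15: 18 blocks
P16: 55 blocks
Minimum: P3 at 16 blocks.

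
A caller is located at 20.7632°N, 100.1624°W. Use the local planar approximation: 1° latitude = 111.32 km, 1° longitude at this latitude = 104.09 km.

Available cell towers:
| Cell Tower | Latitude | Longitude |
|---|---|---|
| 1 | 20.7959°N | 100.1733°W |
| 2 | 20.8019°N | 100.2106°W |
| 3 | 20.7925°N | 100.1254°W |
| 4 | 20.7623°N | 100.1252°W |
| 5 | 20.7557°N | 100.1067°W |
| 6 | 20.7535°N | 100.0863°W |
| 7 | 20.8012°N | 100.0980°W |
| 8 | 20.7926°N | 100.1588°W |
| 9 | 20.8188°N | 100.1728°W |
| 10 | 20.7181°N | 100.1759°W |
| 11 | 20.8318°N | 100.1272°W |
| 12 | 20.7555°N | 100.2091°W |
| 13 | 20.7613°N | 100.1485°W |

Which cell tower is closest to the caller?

Distances from 20.7632°N, 100.1624°W:
1: 3.8129 km
2: 6.6130 km
3: 5.0469 km
4: 3.8734 km
5: 5.8576 km
6: 7.9945 km
7: 7.9265 km
8: 3.2942 km
9: 6.2833 km
10: 5.2135 km
11: 8.4700 km
12: 4.9360 km
13: 1.4622 km
Minimum: 13 at 1.4622 km.

13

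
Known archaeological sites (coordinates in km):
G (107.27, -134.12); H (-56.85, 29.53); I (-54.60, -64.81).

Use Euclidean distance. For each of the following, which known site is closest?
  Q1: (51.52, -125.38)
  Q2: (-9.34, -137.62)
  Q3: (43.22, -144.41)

Q1→G; Q2→I; Q3→G

Q1 at (51.52, -125.38):
  G: 56.43 km
  H: 189.05 km
  I: 122.19 km
  → nearest: G (56.43 km)
Q2 at (-9.34, -137.62):
  G: 116.66 km
  H: 173.77 km
  I: 85.73 km
  → nearest: I (85.73 km)
Q3 at (43.22, -144.41):
  G: 64.87 km
  H: 200.67 km
  I: 126.11 km
  → nearest: G (64.87 km)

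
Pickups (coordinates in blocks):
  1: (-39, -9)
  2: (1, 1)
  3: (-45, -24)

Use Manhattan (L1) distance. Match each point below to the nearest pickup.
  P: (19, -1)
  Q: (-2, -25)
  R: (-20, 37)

P→2; Q→2; R→2

P at (19, -1):
  1: 66 blocks
  2: 20 blocks
  3: 87 blocks
  → nearest: 2 (20 blocks)
Q at (-2, -25):
  1: 53 blocks
  2: 29 blocks
  3: 44 blocks
  → nearest: 2 (29 blocks)
R at (-20, 37):
  1: 65 blocks
  2: 57 blocks
  3: 86 blocks
  → nearest: 2 (57 blocks)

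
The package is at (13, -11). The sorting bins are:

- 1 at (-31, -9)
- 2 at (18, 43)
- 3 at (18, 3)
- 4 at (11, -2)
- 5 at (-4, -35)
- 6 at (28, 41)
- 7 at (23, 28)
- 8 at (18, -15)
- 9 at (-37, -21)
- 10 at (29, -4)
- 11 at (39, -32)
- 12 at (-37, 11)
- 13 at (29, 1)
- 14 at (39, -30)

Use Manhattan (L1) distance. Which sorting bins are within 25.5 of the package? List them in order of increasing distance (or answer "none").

Distances from (13, -11):
1: 46
2: 59
3: 19
4: 11
5: 41
6: 67
7: 49
8: 9
9: 60
10: 23
11: 47
12: 72
13: 28
14: 45
Threshold 25.5: 8 (9), 4 (11), 3 (19), 10 (23) are within range.

8, 4, 3, 10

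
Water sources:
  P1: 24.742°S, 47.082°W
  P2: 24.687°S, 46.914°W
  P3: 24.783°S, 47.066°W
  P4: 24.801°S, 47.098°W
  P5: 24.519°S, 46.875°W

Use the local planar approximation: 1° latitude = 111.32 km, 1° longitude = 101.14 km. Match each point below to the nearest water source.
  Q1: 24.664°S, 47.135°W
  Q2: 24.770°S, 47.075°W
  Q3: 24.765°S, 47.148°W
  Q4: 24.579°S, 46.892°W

Q1 at 24.664°S, 47.135°W:
  P1: 10.204 km
  P2: 22.498 km
  P3: 14.973 km
  P4: 15.703 km
  P5: 30.855 km
  → nearest: P1 (10.204 km)
Q2 at 24.770°S, 47.075°W:
  P1: 3.196 km
  P2: 18.722 km
  P3: 1.710 km
  P4: 4.162 km
  P5: 34.495 km
  → nearest: P3 (1.710 km)
Q3 at 24.765°S, 47.148°W:
  P1: 7.149 km
  P2: 25.209 km
  P3: 8.532 km
  P4: 6.452 km
  P5: 38.888 km
  → nearest: P4 (6.452 km)
Q4 at 24.579°S, 46.892°W:
  P1: 26.430 km
  P2: 12.227 km
  P3: 28.730 km
  P4: 32.324 km
  P5: 6.897 km
  → nearest: P5 (6.897 km)

Q1→P1; Q2→P3; Q3→P4; Q4→P5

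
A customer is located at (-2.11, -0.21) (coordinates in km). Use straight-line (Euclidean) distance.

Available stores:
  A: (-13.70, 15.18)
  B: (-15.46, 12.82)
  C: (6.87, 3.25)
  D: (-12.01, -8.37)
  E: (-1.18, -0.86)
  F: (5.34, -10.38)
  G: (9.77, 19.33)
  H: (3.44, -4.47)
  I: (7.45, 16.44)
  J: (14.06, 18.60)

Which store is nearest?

Distances from (-2.11, -0.21):
A: 19.27 km
B: 18.65 km
C: 9.62 km
D: 12.83 km
E: 1.13 km
F: 12.61 km
G: 22.87 km
H: 7.00 km
I: 19.20 km
J: 24.80 km
Minimum: E at 1.13 km.

E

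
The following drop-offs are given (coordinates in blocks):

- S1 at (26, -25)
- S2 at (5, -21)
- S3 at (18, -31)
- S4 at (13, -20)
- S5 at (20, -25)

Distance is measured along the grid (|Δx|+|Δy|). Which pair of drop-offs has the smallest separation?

Pairwise distances:
S1–S5: |-6| + |0| = 6 + 0 = 6 blocks
S3–S5: |2| + |6| = 2 + 6 = 8 blocks
S2–S4: |8| + |1| = 8 + 1 = 9 blocks
S4–S5: |7| + |-5| = 7 + 5 = 12 blocks
S1–S3: |-8| + |-6| = 8 + 6 = 14 blocks
S3–S4: |-5| + |11| = 5 + 11 = 16 blocks
S1–S4: |-13| + |5| = 13 + 5 = 18 blocks
S2–S5: |15| + |-4| = 15 + 4 = 19 blocks
S2–S3: |13| + |-10| = 13 + 10 = 23 blocks
S1–S2: |-21| + |4| = 21 + 4 = 25 blocks
Closest pair: S1–S5 at 6 blocks.

S1 and S5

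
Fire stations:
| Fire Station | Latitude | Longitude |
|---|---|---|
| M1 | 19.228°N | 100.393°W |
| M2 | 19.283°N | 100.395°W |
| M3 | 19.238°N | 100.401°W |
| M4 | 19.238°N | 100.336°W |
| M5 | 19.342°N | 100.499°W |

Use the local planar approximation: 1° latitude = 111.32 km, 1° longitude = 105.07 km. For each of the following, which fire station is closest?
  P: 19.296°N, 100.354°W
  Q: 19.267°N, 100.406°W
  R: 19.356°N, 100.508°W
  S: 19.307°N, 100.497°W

P at 19.296°N, 100.354°W:
  M1: 8.608 km
  M2: 4.544 km
  M3: 8.129 km
  M4: 6.728 km
  M5: 16.073 km
  → nearest: M2 (4.544 km)
Q at 19.267°N, 100.406°W:
  M1: 4.551 km
  M2: 2.123 km
  M3: 3.271 km
  M4: 8.032 km
  M5: 12.853 km
  → nearest: M2 (2.123 km)
R at 19.356°N, 100.508°W:
  M1: 18.682 km
  M2: 14.388 km
  M3: 17.290 km
  M4: 22.342 km
  M5: 1.823 km
  → nearest: M5 (1.823 km)
S at 19.307°N, 100.497°W:
  M1: 14.027 km
  M2: 11.045 km
  M3: 12.678 km
  M4: 18.578 km
  M5: 3.902 km
  → nearest: M5 (3.902 km)

P→M2; Q→M2; R→M5; S→M5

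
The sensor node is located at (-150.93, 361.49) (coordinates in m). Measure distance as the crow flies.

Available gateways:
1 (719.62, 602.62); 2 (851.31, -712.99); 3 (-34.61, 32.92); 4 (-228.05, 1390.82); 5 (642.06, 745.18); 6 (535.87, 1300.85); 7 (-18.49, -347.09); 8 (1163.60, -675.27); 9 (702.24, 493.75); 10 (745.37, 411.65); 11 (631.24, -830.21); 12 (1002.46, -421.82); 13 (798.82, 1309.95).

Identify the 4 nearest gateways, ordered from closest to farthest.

Distances from (-150.93, 361.49):
1: √((870.55)² + (241.13)²) = √(757857.3025 + 58143.6769) = 903.33 m
2: √((1002.24)² + (-1074.48)²) = √(1004485.0176 + 1154507.2704) = 1469.35 m
3: √((116.32)² + (-328.57)²) = √(13530.3424 + 107958.2449) = 348.55 m
4: √((-77.12)² + (1029.33)²) = √(5947.4944 + 1059520.2489) = 1032.21 m
5: √((792.99)² + (383.69)²) = √(628833.1401 + 147218.0161) = 880.94 m
6: √((686.80)² + (939.36)²) = √(471694.2400 + 882397.2096) = 1163.65 m
7: √((132.44)² + (-708.58)²) = √(17540.3536 + 502085.6164) = 720.85 m
8: √((1314.53)² + (-1036.76)²) = √(1727989.1209 + 1074871.2976) = 1674.17 m
9: √((853.17)² + (132.26)²) = √(727899.0489 + 17492.7076) = 863.36 m
10: √((896.30)² + (50.16)²) = √(803353.6900 + 2516.0256) = 897.70 m
11: √((782.17)² + (-1191.70)²) = √(611789.9089 + 1420148.8900) = 1425.46 m
12: √((1153.39)² + (-783.31)²) = √(1330308.4921 + 613574.5561) = 1394.23 m
13: √((949.75)² + (948.46)²) = √(902025.0625 + 899576.3716) = 1342.24 m
Sorted: 3 (348.55 m) < 7 (720.85 m) < 9 (863.36 m) < 5 (880.94 m) < 10 (897.70 m) < 1 (903.33 m) < …

3, 7, 9, 5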